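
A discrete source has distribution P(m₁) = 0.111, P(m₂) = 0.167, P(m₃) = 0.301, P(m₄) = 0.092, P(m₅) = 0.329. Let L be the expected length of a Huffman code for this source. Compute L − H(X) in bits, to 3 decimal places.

0.054 bits

Entropy H = −Σ p log₂ p ≈ 2.1490 bits.
Huffman merges: 23/250+111/1000→203/1000; 167/1000+203/1000→37/100; 301/1000+329/1000→63/100; 37/100+63/100→1. L = 2203/1000 ≈ 2.2030.
L − H = 2.2030 − 2.1490 = 0.054 bits.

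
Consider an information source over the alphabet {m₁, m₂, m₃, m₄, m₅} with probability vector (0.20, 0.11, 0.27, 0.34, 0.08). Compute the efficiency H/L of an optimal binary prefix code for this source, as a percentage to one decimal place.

Entropy H = −Σ p log₂ p ≈ 2.1454 bits.
Huffman merges: 2/25+11/100→19/100; 19/100+1/5→39/100; 27/100+17/50→61/100; 39/100+61/100→1. L = 219/100 ≈ 2.1900.
Efficiency = H/L = 2.1454/2.1900 = 98.0%.

98.0%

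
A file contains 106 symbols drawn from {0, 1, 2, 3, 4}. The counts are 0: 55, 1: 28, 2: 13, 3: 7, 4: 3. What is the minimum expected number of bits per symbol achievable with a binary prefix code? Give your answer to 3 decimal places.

Probabilities are the counts divided by 106.
Repeatedly combine the two least-probable nodes; the expected code length is the sum of the merged weights.
merge 3/106 + 7/106 → 5/53
merge 5/53 + 13/106 → 23/106
merge 23/106 + 14/53 → 51/106
merge 51/106 + 55/106 → 1
L = 5/53 + 23/106 + 51/106 + 1 = 95/53 ≈ 1.792 bits/symbol.

1.792 bits/symbol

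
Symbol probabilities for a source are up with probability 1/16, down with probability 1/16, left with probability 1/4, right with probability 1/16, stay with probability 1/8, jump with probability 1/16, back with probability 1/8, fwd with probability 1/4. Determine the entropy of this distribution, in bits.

2.75 bits

Each probability is a power of 1/2, so log₂(1/p) is an integer.
H = Σ p·log₂(1/p) = 1/16·4 + 1/16·4 + 1/4·2 + 1/16·4 + 1/8·3 + 1/16·4 + 1/8·3 + 1/4·2 = 2.75 bits.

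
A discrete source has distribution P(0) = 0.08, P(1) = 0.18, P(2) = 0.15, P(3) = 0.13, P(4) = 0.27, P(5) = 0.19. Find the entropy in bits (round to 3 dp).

2.495 bits

H = −Σ pᵢ log₂ pᵢ.
−0.08·log₂(0.08) = 0.2915
−0.18·log₂(0.18) = 0.4453
−0.15·log₂(0.15) = 0.4105
−0.13·log₂(0.13) = 0.3826
−0.27·log₂(0.27) = 0.5100
−0.19·log₂(0.19) = 0.4552
Sum ≈ 2.4953 → 2.495 bits.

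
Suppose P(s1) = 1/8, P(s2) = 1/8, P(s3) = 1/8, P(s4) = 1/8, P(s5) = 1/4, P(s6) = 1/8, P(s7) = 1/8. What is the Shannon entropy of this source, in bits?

2.75 bits

Each probability is a power of 1/2, so log₂(1/p) is an integer.
H = Σ p·log₂(1/p) = 1/8·3 + 1/8·3 + 1/8·3 + 1/8·3 + 1/4·2 + 1/8·3 + 1/8·3 = 2.75 bits.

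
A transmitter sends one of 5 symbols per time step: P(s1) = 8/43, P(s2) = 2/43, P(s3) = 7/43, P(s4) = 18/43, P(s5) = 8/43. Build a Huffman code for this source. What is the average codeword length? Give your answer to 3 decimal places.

2.163 bits/symbol

Repeatedly combine the two least-probable nodes; the expected code length is the sum of the merged weights.
merge 2/43 + 7/43 → 9/43
merge 8/43 + 8/43 → 16/43
merge 9/43 + 16/43 → 25/43
merge 18/43 + 25/43 → 1
L = 9/43 + 16/43 + 25/43 + 1 = 93/43 ≈ 2.163 bits/symbol.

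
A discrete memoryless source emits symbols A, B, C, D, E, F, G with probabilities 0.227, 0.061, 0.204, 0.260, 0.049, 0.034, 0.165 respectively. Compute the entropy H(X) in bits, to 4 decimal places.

H = −Σ pᵢ log₂ pᵢ.
−0.227·log₂(0.227) = 0.4856
−0.061·log₂(0.061) = 0.2461
−0.204·log₂(0.204) = 0.4678
−0.260·log₂(0.260) = 0.5053
−0.049·log₂(0.049) = 0.2132
−0.034·log₂(0.034) = 0.1659
−0.165·log₂(0.165) = 0.4289
Sum ≈ 2.5129 → 2.5129 bits.

2.5129 bits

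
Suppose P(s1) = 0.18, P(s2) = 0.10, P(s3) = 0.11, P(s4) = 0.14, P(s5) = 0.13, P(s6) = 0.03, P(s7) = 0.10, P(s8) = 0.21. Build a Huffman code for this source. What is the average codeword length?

Repeatedly combine the two least-probable nodes; the expected code length is the sum of the merged weights.
merge 3/100 + 1/10 → 13/100
merge 1/10 + 11/100 → 21/100
merge 13/100 + 13/100 → 13/50
merge 7/50 + 9/50 → 8/25
merge 21/100 + 21/100 → 21/50
merge 13/50 + 8/25 → 29/50
merge 21/50 + 29/50 → 1
L = 13/100 + 21/100 + 13/50 + 8/25 + 21/50 + 29/50 + 1 = 73/25 = 2.92 bits/symbol.

2.92 bits/symbol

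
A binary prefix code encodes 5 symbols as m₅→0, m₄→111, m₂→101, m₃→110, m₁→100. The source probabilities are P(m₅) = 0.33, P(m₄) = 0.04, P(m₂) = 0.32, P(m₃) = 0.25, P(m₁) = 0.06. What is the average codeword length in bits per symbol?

L̄ = Σ pᵢ·ℓᵢ = 0.33·1 + 0.04·3 + 0.32·3 + 0.25·3 + 0.06·3 = 2.34 bits/symbol.

2.34 bits/symbol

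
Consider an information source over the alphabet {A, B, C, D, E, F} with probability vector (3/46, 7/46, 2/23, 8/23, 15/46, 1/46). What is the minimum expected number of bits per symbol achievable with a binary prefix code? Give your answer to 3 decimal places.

Repeatedly combine the two least-probable nodes; the expected code length is the sum of the merged weights.
merge 1/46 + 3/46 → 2/23
merge 2/23 + 2/23 → 4/23
merge 7/46 + 4/23 → 15/46
merge 15/46 + 15/46 → 15/23
merge 8/23 + 15/23 → 1
L = 2/23 + 4/23 + 15/46 + 15/23 + 1 = 103/46 ≈ 2.239 bits/symbol.

2.239 bits/symbol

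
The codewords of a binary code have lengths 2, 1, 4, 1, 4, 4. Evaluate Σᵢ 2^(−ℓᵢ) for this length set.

1.4375

With common denominator 2^4 = 16: Σ 2^(−ℓᵢ) = 4/16 + 8/16 + 1/16 + 8/16 + 1/16 + 1/16 = 23/16 = 1.4375.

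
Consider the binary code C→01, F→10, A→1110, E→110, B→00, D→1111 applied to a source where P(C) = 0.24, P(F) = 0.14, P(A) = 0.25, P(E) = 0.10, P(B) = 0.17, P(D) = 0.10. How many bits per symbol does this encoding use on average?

L̄ = Σ pᵢ·ℓᵢ = 0.24·2 + 0.14·2 + 0.25·4 + 0.10·3 + 0.17·2 + 0.10·4 = 2.8 bits/symbol.

2.8 bits/symbol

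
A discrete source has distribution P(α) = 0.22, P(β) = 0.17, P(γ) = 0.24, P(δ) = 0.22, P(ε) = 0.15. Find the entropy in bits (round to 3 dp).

2.300 bits

H = −Σ pᵢ log₂ pᵢ.
−0.22·log₂(0.22) = 0.4806
−0.17·log₂(0.17) = 0.4346
−0.24·log₂(0.24) = 0.4941
−0.22·log₂(0.22) = 0.4806
−0.15·log₂(0.15) = 0.4105
Sum ≈ 2.3004 → 2.300 bits.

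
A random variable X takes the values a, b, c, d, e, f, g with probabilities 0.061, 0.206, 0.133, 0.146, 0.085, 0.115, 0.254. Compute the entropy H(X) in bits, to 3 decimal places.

2.671 bits

H = −Σ pᵢ log₂ pᵢ.
−0.061·log₂(0.061) = 0.2461
−0.206·log₂(0.206) = 0.4695
−0.133·log₂(0.133) = 0.3871
−0.146·log₂(0.146) = 0.4053
−0.085·log₂(0.085) = 0.3023
−0.115·log₂(0.115) = 0.3588
−0.254·log₂(0.254) = 0.5022
Sum ≈ 2.6714 → 2.671 bits.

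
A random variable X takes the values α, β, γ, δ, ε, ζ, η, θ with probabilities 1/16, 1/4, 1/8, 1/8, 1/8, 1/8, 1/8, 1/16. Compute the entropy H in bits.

Each probability is a power of 1/2, so log₂(1/p) is an integer.
H = Σ p·log₂(1/p) = 1/16·4 + 1/4·2 + 1/8·3 + 1/8·3 + 1/8·3 + 1/8·3 + 1/8·3 + 1/16·4 = 2.875 bits.

2.875 bits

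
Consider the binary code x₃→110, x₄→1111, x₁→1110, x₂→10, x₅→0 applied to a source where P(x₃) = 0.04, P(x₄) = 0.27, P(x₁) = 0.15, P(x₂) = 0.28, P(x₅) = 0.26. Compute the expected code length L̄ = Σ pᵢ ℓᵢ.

L̄ = Σ pᵢ·ℓᵢ = 0.04·3 + 0.27·4 + 0.15·4 + 0.28·2 + 0.26·1 = 2.62 bits/symbol.

2.62 bits/symbol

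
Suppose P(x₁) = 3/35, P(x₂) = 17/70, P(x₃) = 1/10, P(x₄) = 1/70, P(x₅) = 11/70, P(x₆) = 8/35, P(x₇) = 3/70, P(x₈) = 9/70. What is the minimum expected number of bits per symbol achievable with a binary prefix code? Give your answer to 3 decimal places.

Repeatedly combine the two least-probable nodes; the expected code length is the sum of the merged weights.
merge 1/70 + 3/70 → 2/35
merge 2/35 + 3/35 → 1/7
merge 1/10 + 9/70 → 8/35
merge 1/7 + 11/70 → 3/10
merge 8/35 + 8/35 → 16/35
merge 17/70 + 3/10 → 19/35
merge 16/35 + 19/35 → 1
L = 2/35 + 1/7 + 8/35 + 3/10 + 16/35 + 19/35 + 1 = 191/70 ≈ 2.729 bits/symbol.

2.729 bits/symbol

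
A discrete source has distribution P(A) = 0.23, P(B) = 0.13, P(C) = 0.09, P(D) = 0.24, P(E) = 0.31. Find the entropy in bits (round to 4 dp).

H = −Σ pᵢ log₂ pᵢ.
−0.23·log₂(0.23) = 0.4877
−0.13·log₂(0.13) = 0.3826
−0.09·log₂(0.09) = 0.3127
−0.24·log₂(0.24) = 0.4941
−0.31·log₂(0.31) = 0.5238
Sum ≈ 2.2009 → 2.2009 bits.

2.2009 bits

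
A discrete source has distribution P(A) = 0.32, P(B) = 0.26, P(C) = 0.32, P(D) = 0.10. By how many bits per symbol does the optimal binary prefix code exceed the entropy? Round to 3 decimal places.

Entropy H = −Σ p log₂ p ≈ 1.8895 bits.
Huffman merges: 1/10+13/50→9/25; 8/25+8/25→16/25; 9/25+16/25→1. L = 2 ≈ 2.0000.
L − H = 2.0000 − 1.8895 = 0.110 bits.

0.110 bits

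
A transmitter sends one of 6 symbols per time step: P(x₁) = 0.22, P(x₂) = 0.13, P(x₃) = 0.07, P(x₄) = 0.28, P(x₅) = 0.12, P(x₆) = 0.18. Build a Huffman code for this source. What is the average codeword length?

2.5 bits/symbol

Repeatedly combine the two least-probable nodes; the expected code length is the sum of the merged weights.
merge 7/100 + 3/25 → 19/100
merge 13/100 + 9/50 → 31/100
merge 19/100 + 11/50 → 41/100
merge 7/25 + 31/100 → 59/100
merge 41/100 + 59/100 → 1
L = 19/100 + 31/100 + 41/100 + 59/100 + 1 = 5/2 = 2.5 bits/symbol.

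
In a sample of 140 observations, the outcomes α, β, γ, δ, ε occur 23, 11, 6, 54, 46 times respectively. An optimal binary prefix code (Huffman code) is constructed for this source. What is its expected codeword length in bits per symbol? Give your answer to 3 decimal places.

2.021 bits/symbol

Probabilities are the counts divided by 140.
Repeatedly combine the two least-probable nodes; the expected code length is the sum of the merged weights.
merge 3/70 + 11/140 → 17/140
merge 17/140 + 23/140 → 2/7
merge 2/7 + 23/70 → 43/70
merge 27/70 + 43/70 → 1
L = 17/140 + 2/7 + 43/70 + 1 = 283/140 ≈ 2.021 bits/symbol.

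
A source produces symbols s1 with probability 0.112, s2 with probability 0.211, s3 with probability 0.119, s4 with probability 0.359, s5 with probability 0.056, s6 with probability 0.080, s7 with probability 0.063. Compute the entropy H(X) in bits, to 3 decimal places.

H = −Σ pᵢ log₂ pᵢ.
−0.112·log₂(0.112) = 0.3537
−0.211·log₂(0.211) = 0.4736
−0.119·log₂(0.119) = 0.3654
−0.359·log₂(0.359) = 0.5306
−0.056·log₂(0.056) = 0.2329
−0.080·log₂(0.080) = 0.2915
−0.063·log₂(0.063) = 0.2513
Sum ≈ 2.4991 → 2.499 bits.

2.499 bits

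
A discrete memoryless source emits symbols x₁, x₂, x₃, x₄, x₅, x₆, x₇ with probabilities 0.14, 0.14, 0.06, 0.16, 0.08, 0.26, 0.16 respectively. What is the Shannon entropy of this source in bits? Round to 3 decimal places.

2.681 bits

H = −Σ pᵢ log₂ pᵢ.
−0.14·log₂(0.14) = 0.3971
−0.14·log₂(0.14) = 0.3971
−0.06·log₂(0.06) = 0.2435
−0.16·log₂(0.16) = 0.4230
−0.08·log₂(0.08) = 0.2915
−0.26·log₂(0.26) = 0.5053
−0.16·log₂(0.16) = 0.4230
Sum ≈ 2.6806 → 2.681 bits.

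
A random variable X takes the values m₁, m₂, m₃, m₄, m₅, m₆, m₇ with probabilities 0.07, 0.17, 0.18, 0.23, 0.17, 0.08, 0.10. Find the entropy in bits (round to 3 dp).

H = −Σ pᵢ log₂ pᵢ.
−0.07·log₂(0.07) = 0.2686
−0.17·log₂(0.17) = 0.4346
−0.18·log₂(0.18) = 0.4453
−0.23·log₂(0.23) = 0.4877
−0.17·log₂(0.17) = 0.4346
−0.08·log₂(0.08) = 0.2915
−0.10·log₂(0.10) = 0.3322
Sum ≈ 2.6944 → 2.694 bits.

2.694 bits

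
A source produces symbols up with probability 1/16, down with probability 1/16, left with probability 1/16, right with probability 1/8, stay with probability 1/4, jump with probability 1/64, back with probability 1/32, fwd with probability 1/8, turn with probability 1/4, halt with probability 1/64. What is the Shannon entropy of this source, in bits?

2.84375 bits

Each probability is a power of 1/2, so log₂(1/p) is an integer.
H = Σ p·log₂(1/p) = 1/16·4 + 1/16·4 + 1/16·4 + 1/8·3 + 1/4·2 + 1/64·6 + 1/32·5 + 1/8·3 + 1/4·2 + 1/64·6 = 2.84375 bits.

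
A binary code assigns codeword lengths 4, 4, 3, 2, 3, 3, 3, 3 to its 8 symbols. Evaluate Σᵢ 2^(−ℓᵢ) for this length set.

With common denominator 2^4 = 16: Σ 2^(−ℓᵢ) = 1/16 + 1/16 + 2/16 + 4/16 + 2/16 + 2/16 + 2/16 + 2/16 = 16/16 = 1.

1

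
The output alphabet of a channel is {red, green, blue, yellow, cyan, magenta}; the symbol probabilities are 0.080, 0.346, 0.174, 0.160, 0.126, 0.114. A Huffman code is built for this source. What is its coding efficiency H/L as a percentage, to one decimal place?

97.5%

Entropy H = −Σ p log₂ p ≈ 2.4170 bits.
Huffman merges: 2/25+57/500→97/500; 63/500+4/25→143/500; 87/500+97/500→46/125; 143/500+173/500→79/125; 46/125+79/125→1. L = 62/25 ≈ 2.4800.
Efficiency = H/L = 2.4170/2.4800 = 97.5%.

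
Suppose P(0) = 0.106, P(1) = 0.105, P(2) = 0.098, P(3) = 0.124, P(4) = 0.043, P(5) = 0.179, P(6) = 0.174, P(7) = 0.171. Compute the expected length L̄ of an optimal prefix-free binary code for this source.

2.962 bits/symbol

Repeatedly combine the two least-probable nodes; the expected code length is the sum of the merged weights.
merge 43/1000 + 49/500 → 141/1000
merge 21/200 + 53/500 → 211/1000
merge 31/250 + 141/1000 → 53/200
merge 171/1000 + 87/500 → 69/200
merge 179/1000 + 211/1000 → 39/100
merge 53/200 + 69/200 → 61/100
merge 39/100 + 61/100 → 1
L = 141/1000 + 211/1000 + 53/200 + 69/200 + 39/100 + 61/100 + 1 = 1481/500 = 2.962 bits/symbol.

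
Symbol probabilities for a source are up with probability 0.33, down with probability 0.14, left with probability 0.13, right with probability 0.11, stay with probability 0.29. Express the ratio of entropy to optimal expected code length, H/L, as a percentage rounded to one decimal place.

Entropy H = −Σ p log₂ p ≈ 2.1758 bits.
Huffman merges: 11/100+13/100→6/25; 7/50+6/25→19/50; 29/100+33/100→31/50; 19/50+31/50→1. L = 56/25 ≈ 2.2400.
Efficiency = H/L = 2.1758/2.2400 = 97.1%.

97.1%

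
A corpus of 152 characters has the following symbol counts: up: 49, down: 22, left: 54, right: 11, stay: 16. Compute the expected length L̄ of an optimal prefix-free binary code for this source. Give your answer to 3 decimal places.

2.145 bits/symbol

Probabilities are the counts divided by 152.
Repeatedly combine the two least-probable nodes; the expected code length is the sum of the merged weights.
merge 11/152 + 2/19 → 27/152
merge 11/76 + 27/152 → 49/152
merge 49/152 + 49/152 → 49/76
merge 27/76 + 49/76 → 1
L = 27/152 + 49/152 + 49/76 + 1 = 163/76 ≈ 2.145 bits/symbol.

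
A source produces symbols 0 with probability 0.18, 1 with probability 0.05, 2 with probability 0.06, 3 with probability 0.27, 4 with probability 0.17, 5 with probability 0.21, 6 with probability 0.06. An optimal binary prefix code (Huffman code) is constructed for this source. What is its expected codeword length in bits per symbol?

2.62 bits/symbol

Repeatedly combine the two least-probable nodes; the expected code length is the sum of the merged weights.
merge 1/20 + 3/50 → 11/100
merge 3/50 + 11/100 → 17/100
merge 17/100 + 17/100 → 17/50
merge 9/50 + 21/100 → 39/100
merge 27/100 + 17/50 → 61/100
merge 39/100 + 61/100 → 1
L = 11/100 + 17/100 + 17/50 + 39/100 + 61/100 + 1 = 131/50 = 2.62 bits/symbol.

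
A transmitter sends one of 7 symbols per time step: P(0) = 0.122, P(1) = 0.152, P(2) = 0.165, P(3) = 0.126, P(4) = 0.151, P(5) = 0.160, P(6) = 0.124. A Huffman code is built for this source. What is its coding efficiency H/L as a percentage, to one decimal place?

Entropy H = −Σ p log₂ p ≈ 2.7971 bits.
Huffman merges: 61/500+31/250→123/500; 63/500+151/1000→277/1000; 19/125+4/25→39/125; 33/200+123/500→411/1000; 277/1000+39/125→589/1000; 411/1000+589/1000→1. L = 567/200 ≈ 2.8350.
Efficiency = H/L = 2.7971/2.8350 = 98.7%.

98.7%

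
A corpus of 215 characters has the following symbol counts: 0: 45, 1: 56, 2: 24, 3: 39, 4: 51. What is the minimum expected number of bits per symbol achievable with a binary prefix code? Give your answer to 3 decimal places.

Probabilities are the counts divided by 215.
Repeatedly combine the two least-probable nodes; the expected code length is the sum of the merged weights.
merge 24/215 + 39/215 → 63/215
merge 9/43 + 51/215 → 96/215
merge 56/215 + 63/215 → 119/215
merge 96/215 + 119/215 → 1
L = 63/215 + 96/215 + 119/215 + 1 = 493/215 ≈ 2.293 bits/symbol.

2.293 bits/symbol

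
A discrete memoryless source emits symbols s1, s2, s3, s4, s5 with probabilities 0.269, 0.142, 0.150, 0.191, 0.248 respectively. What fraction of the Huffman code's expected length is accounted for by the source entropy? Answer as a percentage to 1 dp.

99.3%

Entropy H = −Σ p log₂ p ≈ 2.2750 bits.
Huffman merges: 71/500+3/20→73/250; 191/1000+31/125→439/1000; 269/1000+73/250→561/1000; 439/1000+561/1000→1. L = 573/250 ≈ 2.2920.
Efficiency = H/L = 2.2750/2.2920 = 99.3%.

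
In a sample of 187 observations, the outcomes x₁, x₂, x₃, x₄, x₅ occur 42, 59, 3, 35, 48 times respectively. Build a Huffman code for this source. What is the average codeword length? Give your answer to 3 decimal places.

2.203 bits/symbol

Probabilities are the counts divided by 187.
Repeatedly combine the two least-probable nodes; the expected code length is the sum of the merged weights.
merge 3/187 + 35/187 → 38/187
merge 38/187 + 42/187 → 80/187
merge 48/187 + 59/187 → 107/187
merge 80/187 + 107/187 → 1
L = 38/187 + 80/187 + 107/187 + 1 = 412/187 ≈ 2.203 bits/symbol.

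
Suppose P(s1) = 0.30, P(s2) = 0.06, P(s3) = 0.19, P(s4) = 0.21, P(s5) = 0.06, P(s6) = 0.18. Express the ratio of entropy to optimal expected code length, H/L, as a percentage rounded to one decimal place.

98.4%

Entropy H = −Σ p log₂ p ≈ 2.3815 bits.
Huffman merges: 3/50+3/50→3/25; 3/25+9/50→3/10; 19/100+21/100→2/5; 3/10+3/10→3/5; 2/5+3/5→1. L = 121/50 ≈ 2.4200.
Efficiency = H/L = 2.3815/2.4200 = 98.4%.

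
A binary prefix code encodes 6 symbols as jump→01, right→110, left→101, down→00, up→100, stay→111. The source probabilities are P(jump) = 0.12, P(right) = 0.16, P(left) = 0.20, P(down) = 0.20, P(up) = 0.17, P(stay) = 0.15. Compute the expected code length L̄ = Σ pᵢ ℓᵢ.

2.68 bits/symbol

L̄ = Σ pᵢ·ℓᵢ = 0.12·2 + 0.16·3 + 0.20·3 + 0.20·2 + 0.17·3 + 0.15·3 = 2.68 bits/symbol.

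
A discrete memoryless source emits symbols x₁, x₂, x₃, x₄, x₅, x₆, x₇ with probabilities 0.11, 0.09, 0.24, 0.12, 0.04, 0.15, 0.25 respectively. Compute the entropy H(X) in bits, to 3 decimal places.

2.620 bits

H = −Σ pᵢ log₂ pᵢ.
−0.11·log₂(0.11) = 0.3503
−0.09·log₂(0.09) = 0.3127
−0.24·log₂(0.24) = 0.4941
−0.12·log₂(0.12) = 0.3671
−0.04·log₂(0.04) = 0.1858
−0.15·log₂(0.15) = 0.4105
−0.25·log₂(0.25) = 0.5000
Sum ≈ 2.6204 → 2.620 bits.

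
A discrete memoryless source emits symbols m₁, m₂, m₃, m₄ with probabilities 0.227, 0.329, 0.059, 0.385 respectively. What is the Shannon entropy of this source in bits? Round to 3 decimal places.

1.784 bits

H = −Σ pᵢ log₂ pᵢ.
−0.227·log₂(0.227) = 0.4856
−0.329·log₂(0.329) = 0.5277
−0.059·log₂(0.059) = 0.2409
−0.385·log₂(0.385) = 0.5302
Sum ≈ 1.7843 → 1.784 bits.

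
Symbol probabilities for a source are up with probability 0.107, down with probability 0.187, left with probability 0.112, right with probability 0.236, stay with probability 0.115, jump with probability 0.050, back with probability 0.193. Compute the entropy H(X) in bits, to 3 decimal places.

H = −Σ pᵢ log₂ pᵢ.
−0.107·log₂(0.107) = 0.3450
−0.187·log₂(0.187) = 0.4523
−0.112·log₂(0.112) = 0.3537
−0.236·log₂(0.236) = 0.4916
−0.115·log₂(0.115) = 0.3588
−0.050·log₂(0.050) = 0.2161
−0.193·log₂(0.193) = 0.4581
Sum ≈ 2.6757 → 2.676 bits.

2.676 bits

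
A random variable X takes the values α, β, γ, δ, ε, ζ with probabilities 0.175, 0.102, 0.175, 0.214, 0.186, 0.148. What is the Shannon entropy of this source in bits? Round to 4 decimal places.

2.5513 bits

H = −Σ pᵢ log₂ pᵢ.
−0.175·log₂(0.175) = 0.4401
−0.102·log₂(0.102) = 0.3359
−0.175·log₂(0.175) = 0.4401
−0.214·log₂(0.214) = 0.4760
−0.186·log₂(0.186) = 0.4514
−0.148·log₂(0.148) = 0.4079
Sum ≈ 2.5513 → 2.5513 bits.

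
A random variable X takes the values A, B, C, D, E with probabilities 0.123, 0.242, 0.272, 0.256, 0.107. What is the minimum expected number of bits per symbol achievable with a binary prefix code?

2.23 bits/symbol

Repeatedly combine the two least-probable nodes; the expected code length is the sum of the merged weights.
merge 107/1000 + 123/1000 → 23/100
merge 23/100 + 121/500 → 59/125
merge 32/125 + 34/125 → 66/125
merge 59/125 + 66/125 → 1
L = 23/100 + 59/125 + 66/125 + 1 = 223/100 = 2.23 bits/symbol.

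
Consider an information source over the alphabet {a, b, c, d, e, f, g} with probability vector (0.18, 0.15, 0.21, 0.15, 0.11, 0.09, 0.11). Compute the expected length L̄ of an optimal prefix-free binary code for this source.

Repeatedly combine the two least-probable nodes; the expected code length is the sum of the merged weights.
merge 9/100 + 11/100 → 1/5
merge 11/100 + 3/20 → 13/50
merge 3/20 + 9/50 → 33/100
merge 1/5 + 21/100 → 41/100
merge 13/50 + 33/100 → 59/100
merge 41/100 + 59/100 → 1
L = 1/5 + 13/50 + 33/100 + 41/100 + 59/100 + 1 = 279/100 = 2.79 bits/symbol.

2.79 bits/symbol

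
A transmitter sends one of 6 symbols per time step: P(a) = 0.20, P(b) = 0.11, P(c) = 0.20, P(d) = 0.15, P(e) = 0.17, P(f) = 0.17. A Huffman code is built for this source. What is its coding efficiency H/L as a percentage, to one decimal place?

Entropy H = −Σ p log₂ p ≈ 2.5588 bits.
Huffman merges: 11/100+3/20→13/50; 17/100+17/100→17/50; 1/5+1/5→2/5; 13/50+17/50→3/5; 2/5+3/5→1. L = 13/5 ≈ 2.6000.
Efficiency = H/L = 2.5588/2.6000 = 98.4%.

98.4%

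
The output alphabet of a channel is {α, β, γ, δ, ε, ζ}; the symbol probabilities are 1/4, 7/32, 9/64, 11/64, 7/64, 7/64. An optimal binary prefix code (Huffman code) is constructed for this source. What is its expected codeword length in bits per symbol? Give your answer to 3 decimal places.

Repeatedly combine the two least-probable nodes; the expected code length is the sum of the merged weights.
merge 7/64 + 7/64 → 7/32
merge 9/64 + 11/64 → 5/16
merge 7/32 + 7/32 → 7/16
merge 1/4 + 5/16 → 9/16
merge 7/16 + 9/16 → 1
L = 7/32 + 5/16 + 7/16 + 9/16 + 1 = 81/32 ≈ 2.531 bits/symbol.

2.531 bits/symbol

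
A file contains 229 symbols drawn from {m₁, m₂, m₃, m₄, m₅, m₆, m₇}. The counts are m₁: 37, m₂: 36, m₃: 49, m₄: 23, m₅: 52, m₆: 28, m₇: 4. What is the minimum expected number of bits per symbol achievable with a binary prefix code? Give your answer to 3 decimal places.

Probabilities are the counts divided by 229.
Repeatedly combine the two least-probable nodes; the expected code length is the sum of the merged weights.
merge 4/229 + 23/229 → 27/229
merge 27/229 + 28/229 → 55/229
merge 36/229 + 37/229 → 73/229
merge 49/229 + 52/229 → 101/229
merge 55/229 + 73/229 → 128/229
merge 101/229 + 128/229 → 1
L = 27/229 + 55/229 + 73/229 + 101/229 + 128/229 + 1 = 613/229 ≈ 2.677 bits/symbol.

2.677 bits/symbol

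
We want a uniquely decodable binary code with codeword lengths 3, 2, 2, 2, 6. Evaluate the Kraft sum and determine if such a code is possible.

With common denominator 2^6 = 64: Σ 2^(−ℓᵢ) = 8/64 + 16/64 + 16/64 + 16/64 + 1/64 = 57/64 = 0.890625.
Kraft's inequality requires Σ ≤ 1; here Σ = 0.890625 ≤ 1, so such a prefix code exists.

0.890625; yes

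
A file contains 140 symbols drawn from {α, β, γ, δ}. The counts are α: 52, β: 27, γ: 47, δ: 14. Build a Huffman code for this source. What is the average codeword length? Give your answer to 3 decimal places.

1.921 bits/symbol

Probabilities are the counts divided by 140.
Repeatedly combine the two least-probable nodes; the expected code length is the sum of the merged weights.
merge 1/10 + 27/140 → 41/140
merge 41/140 + 47/140 → 22/35
merge 13/35 + 22/35 → 1
L = 41/140 + 22/35 + 1 = 269/140 ≈ 1.921 bits/symbol.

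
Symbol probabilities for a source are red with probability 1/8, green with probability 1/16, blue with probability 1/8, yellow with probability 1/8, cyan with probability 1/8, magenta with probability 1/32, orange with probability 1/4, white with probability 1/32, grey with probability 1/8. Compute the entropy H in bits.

Each probability is a power of 1/2, so log₂(1/p) is an integer.
H = Σ p·log₂(1/p) = 1/8·3 + 1/16·4 + 1/8·3 + 1/8·3 + 1/8·3 + 1/32·5 + 1/4·2 + 1/32·5 + 1/8·3 = 2.9375 bits.

2.9375 bits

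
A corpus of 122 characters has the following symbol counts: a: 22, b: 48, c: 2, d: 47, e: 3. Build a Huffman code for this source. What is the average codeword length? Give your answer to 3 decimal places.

Probabilities are the counts divided by 122.
Repeatedly combine the two least-probable nodes; the expected code length is the sum of the merged weights.
merge 1/61 + 3/122 → 5/122
merge 5/122 + 11/61 → 27/122
merge 27/122 + 47/122 → 37/61
merge 24/61 + 37/61 → 1
L = 5/122 + 27/122 + 37/61 + 1 = 114/61 ≈ 1.869 bits/symbol.

1.869 bits/symbol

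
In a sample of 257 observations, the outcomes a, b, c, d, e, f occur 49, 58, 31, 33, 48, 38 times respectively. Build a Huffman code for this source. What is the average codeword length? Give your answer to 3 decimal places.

2.584 bits/symbol

Probabilities are the counts divided by 257.
Repeatedly combine the two least-probable nodes; the expected code length is the sum of the merged weights.
merge 31/257 + 33/257 → 64/257
merge 38/257 + 48/257 → 86/257
merge 49/257 + 58/257 → 107/257
merge 64/257 + 86/257 → 150/257
merge 107/257 + 150/257 → 1
L = 64/257 + 86/257 + 107/257 + 150/257 + 1 = 664/257 ≈ 2.584 bits/symbol.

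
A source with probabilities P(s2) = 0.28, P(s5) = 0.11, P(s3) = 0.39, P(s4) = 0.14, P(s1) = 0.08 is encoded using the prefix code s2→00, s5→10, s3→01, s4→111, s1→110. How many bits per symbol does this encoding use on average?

L̄ = Σ pᵢ·ℓᵢ = 0.28·2 + 0.11·2 + 0.39·2 + 0.14·3 + 0.08·3 = 2.22 bits/symbol.

2.22 bits/symbol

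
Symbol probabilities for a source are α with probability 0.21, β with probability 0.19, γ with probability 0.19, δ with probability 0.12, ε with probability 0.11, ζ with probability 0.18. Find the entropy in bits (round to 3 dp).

H = −Σ pᵢ log₂ pᵢ.
−0.21·log₂(0.21) = 0.4728
−0.19·log₂(0.19) = 0.4552
−0.19·log₂(0.19) = 0.4552
−0.12·log₂(0.12) = 0.3671
−0.11·log₂(0.11) = 0.3503
−0.18·log₂(0.18) = 0.4453
Sum ≈ 2.5459 → 2.546 bits.

2.546 bits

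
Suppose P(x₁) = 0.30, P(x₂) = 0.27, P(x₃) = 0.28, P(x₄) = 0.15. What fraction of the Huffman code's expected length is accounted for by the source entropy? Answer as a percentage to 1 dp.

97.8%

Entropy H = −Σ p log₂ p ≈ 1.9559 bits.
Huffman merges: 3/20+27/100→21/50; 7/25+3/10→29/50; 21/50+29/50→1. L = 2 ≈ 2.0000.
Efficiency = H/L = 1.9559/2.0000 = 97.8%.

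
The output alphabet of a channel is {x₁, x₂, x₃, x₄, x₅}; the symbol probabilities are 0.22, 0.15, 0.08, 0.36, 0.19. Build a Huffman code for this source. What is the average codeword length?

2.23 bits/symbol

Repeatedly combine the two least-probable nodes; the expected code length is the sum of the merged weights.
merge 2/25 + 3/20 → 23/100
merge 19/100 + 11/50 → 41/100
merge 23/100 + 9/25 → 59/100
merge 41/100 + 59/100 → 1
L = 23/100 + 41/100 + 59/100 + 1 = 223/100 = 2.23 bits/symbol.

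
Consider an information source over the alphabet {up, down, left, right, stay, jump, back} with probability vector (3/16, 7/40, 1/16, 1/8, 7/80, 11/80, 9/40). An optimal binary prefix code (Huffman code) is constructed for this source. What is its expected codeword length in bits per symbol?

Repeatedly combine the two least-probable nodes; the expected code length is the sum of the merged weights.
merge 1/16 + 7/80 → 3/20
merge 1/8 + 11/80 → 21/80
merge 3/20 + 7/40 → 13/40
merge 3/16 + 9/40 → 33/80
merge 21/80 + 13/40 → 47/80
merge 33/80 + 47/80 → 1
L = 3/20 + 21/80 + 13/40 + 33/80 + 47/80 + 1 = 219/80 = 2.7375 bits/symbol.

2.7375 bits/symbol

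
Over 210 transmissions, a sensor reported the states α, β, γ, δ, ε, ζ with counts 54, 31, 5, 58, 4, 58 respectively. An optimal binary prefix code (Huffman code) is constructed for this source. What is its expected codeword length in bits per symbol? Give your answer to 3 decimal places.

2.233 bits/symbol

Probabilities are the counts divided by 210.
Repeatedly combine the two least-probable nodes; the expected code length is the sum of the merged weights.
merge 2/105 + 1/42 → 3/70
merge 3/70 + 31/210 → 4/21
merge 4/21 + 9/35 → 47/105
merge 29/105 + 29/105 → 58/105
merge 47/105 + 58/105 → 1
L = 3/70 + 4/21 + 47/105 + 58/105 + 1 = 67/30 ≈ 2.233 bits/symbol.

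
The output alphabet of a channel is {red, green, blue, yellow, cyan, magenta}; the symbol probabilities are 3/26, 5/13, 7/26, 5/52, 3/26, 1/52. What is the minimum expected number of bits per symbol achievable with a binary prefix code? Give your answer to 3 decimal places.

2.308 bits/symbol

Repeatedly combine the two least-probable nodes; the expected code length is the sum of the merged weights.
merge 1/52 + 5/52 → 3/26
merge 3/26 + 3/26 → 3/13
merge 3/26 + 3/13 → 9/26
merge 7/26 + 9/26 → 8/13
merge 5/13 + 8/13 → 1
L = 3/26 + 3/13 + 9/26 + 8/13 + 1 = 30/13 ≈ 2.308 bits/symbol.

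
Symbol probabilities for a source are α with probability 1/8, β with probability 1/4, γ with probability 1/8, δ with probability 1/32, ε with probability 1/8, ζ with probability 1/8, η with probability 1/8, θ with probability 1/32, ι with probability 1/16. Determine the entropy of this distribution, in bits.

2.9375 bits

Each probability is a power of 1/2, so log₂(1/p) is an integer.
H = Σ p·log₂(1/p) = 1/8·3 + 1/4·2 + 1/8·3 + 1/32·5 + 1/8·3 + 1/8·3 + 1/8·3 + 1/32·5 + 1/16·4 = 2.9375 bits.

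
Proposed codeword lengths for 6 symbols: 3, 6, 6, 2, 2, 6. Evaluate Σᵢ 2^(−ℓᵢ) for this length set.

0.671875

With common denominator 2^6 = 64: Σ 2^(−ℓᵢ) = 8/64 + 1/64 + 1/64 + 16/64 + 16/64 + 1/64 = 43/64 = 0.671875.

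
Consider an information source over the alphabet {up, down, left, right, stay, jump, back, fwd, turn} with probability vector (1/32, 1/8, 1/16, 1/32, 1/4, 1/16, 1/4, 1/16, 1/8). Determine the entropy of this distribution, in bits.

2.8125 bits

Each probability is a power of 1/2, so log₂(1/p) is an integer.
H = Σ p·log₂(1/p) = 1/32·5 + 1/8·3 + 1/16·4 + 1/32·5 + 1/4·2 + 1/16·4 + 1/4·2 + 1/16·4 + 1/8·3 = 2.8125 bits.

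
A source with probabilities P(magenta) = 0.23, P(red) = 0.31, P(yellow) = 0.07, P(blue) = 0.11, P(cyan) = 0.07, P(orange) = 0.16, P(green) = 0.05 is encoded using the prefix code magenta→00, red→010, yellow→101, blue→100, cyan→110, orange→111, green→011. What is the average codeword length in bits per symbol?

2.77 bits/symbol

L̄ = Σ pᵢ·ℓᵢ = 0.23·2 + 0.31·3 + 0.07·3 + 0.11·3 + 0.07·3 + 0.16·3 + 0.05·3 = 2.77 bits/symbol.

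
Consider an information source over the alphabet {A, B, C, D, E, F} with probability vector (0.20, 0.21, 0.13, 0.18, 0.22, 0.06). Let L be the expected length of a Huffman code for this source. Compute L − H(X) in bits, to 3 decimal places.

0.071 bits

Entropy H = −Σ p log₂ p ≈ 2.4893 bits.
Huffman merges: 3/50+13/100→19/100; 9/50+19/100→37/100; 1/5+21/100→41/100; 11/50+37/100→59/100; 41/100+59/100→1. L = 64/25 ≈ 2.5600.
L − H = 2.5600 − 2.4893 = 0.071 bits.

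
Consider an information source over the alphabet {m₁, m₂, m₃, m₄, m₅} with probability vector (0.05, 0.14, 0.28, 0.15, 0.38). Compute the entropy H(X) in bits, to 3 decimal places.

H = −Σ pᵢ log₂ pᵢ.
−0.05·log₂(0.05) = 0.2161
−0.14·log₂(0.14) = 0.3971
−0.28·log₂(0.28) = 0.5142
−0.15·log₂(0.15) = 0.4105
−0.38·log₂(0.38) = 0.5305
Sum ≈ 2.0684 → 2.068 bits.

2.068 bits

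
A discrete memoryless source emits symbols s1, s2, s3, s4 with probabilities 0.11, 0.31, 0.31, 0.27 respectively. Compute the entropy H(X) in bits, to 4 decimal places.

H = −Σ pᵢ log₂ pᵢ.
−0.11·log₂(0.11) = 0.3503
−0.31·log₂(0.31) = 0.5238
−0.31·log₂(0.31) = 0.5238
−0.27·log₂(0.27) = 0.5100
Sum ≈ 1.9079 → 1.9079 bits.

1.9079 bits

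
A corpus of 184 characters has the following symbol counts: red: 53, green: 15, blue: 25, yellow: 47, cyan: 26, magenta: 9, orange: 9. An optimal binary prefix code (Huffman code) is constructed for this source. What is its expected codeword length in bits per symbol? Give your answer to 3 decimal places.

Probabilities are the counts divided by 184.
Repeatedly combine the two least-probable nodes; the expected code length is the sum of the merged weights.
merge 9/184 + 9/184 → 9/92
merge 15/184 + 9/92 → 33/184
merge 25/184 + 13/92 → 51/184
merge 33/184 + 47/184 → 10/23
merge 51/184 + 53/184 → 13/23
merge 10/23 + 13/23 → 1
L = 9/92 + 33/184 + 51/184 + 10/23 + 13/23 + 1 = 235/92 ≈ 2.554 bits/symbol.

2.554 bits/symbol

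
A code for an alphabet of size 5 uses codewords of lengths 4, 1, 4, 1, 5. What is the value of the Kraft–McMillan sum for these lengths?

1.15625

With common denominator 2^5 = 32: Σ 2^(−ℓᵢ) = 2/32 + 16/32 + 2/32 + 16/32 + 1/32 = 37/32 = 1.15625.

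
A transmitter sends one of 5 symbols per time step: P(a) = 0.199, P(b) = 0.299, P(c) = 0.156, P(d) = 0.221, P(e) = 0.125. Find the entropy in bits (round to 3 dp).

2.259 bits

H = −Σ pᵢ log₂ pᵢ.
−0.199·log₂(0.199) = 0.4635
−0.299·log₂(0.299) = 0.5208
−0.156·log₂(0.156) = 0.4181
−0.221·log₂(0.221) = 0.4813
−0.125·log₂(0.125) = 0.3750
Sum ≈ 2.2587 → 2.259 bits.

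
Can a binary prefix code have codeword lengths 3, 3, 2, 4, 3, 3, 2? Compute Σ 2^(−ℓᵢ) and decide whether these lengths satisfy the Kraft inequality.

1.0625; no

With common denominator 2^4 = 16: Σ 2^(−ℓᵢ) = 2/16 + 2/16 + 4/16 + 1/16 + 2/16 + 2/16 + 4/16 = 17/16 = 1.0625.
Kraft's inequality requires Σ ≤ 1; here Σ = 1.0625 > 1, so no such prefix code exists.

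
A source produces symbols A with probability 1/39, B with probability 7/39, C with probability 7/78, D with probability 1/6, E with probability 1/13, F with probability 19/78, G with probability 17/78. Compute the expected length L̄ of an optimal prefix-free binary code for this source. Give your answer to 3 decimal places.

2.641 bits/symbol

Repeatedly combine the two least-probable nodes; the expected code length is the sum of the merged weights.
merge 1/39 + 1/13 → 4/39
merge 7/78 + 4/39 → 5/26
merge 1/6 + 7/39 → 9/26
merge 5/26 + 17/78 → 16/39
merge 19/78 + 9/26 → 23/39
merge 16/39 + 23/39 → 1
L = 4/39 + 5/26 + 9/26 + 16/39 + 23/39 + 1 = 103/39 ≈ 2.641 bits/symbol.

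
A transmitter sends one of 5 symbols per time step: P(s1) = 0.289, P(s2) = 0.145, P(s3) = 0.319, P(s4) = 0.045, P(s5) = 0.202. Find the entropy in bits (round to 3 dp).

2.115 bits

H = −Σ pᵢ log₂ pᵢ.
−0.289·log₂(0.289) = 0.5176
−0.145·log₂(0.145) = 0.4040
−0.319·log₂(0.319) = 0.5258
−0.045·log₂(0.045) = 0.2013
−0.202·log₂(0.202) = 0.4661
Sum ≈ 2.1148 → 2.115 bits.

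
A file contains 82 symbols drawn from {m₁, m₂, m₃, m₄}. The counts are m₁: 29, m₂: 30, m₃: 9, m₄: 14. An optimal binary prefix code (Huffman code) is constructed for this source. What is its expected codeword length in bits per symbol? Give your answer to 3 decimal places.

1.915 bits/symbol

Probabilities are the counts divided by 82.
Repeatedly combine the two least-probable nodes; the expected code length is the sum of the merged weights.
merge 9/82 + 7/41 → 23/82
merge 23/82 + 29/82 → 26/41
merge 15/41 + 26/41 → 1
L = 23/82 + 26/41 + 1 = 157/82 ≈ 1.915 bits/symbol.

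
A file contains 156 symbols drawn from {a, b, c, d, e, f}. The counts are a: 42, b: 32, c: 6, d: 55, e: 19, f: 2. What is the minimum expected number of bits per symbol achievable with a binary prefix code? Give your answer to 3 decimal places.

2.224 bits/symbol

Probabilities are the counts divided by 156.
Repeatedly combine the two least-probable nodes; the expected code length is the sum of the merged weights.
merge 1/78 + 1/26 → 2/39
merge 2/39 + 19/156 → 9/52
merge 9/52 + 8/39 → 59/156
merge 7/26 + 55/156 → 97/156
merge 59/156 + 97/156 → 1
L = 2/39 + 9/52 + 59/156 + 97/156 + 1 = 347/156 ≈ 2.224 bits/symbol.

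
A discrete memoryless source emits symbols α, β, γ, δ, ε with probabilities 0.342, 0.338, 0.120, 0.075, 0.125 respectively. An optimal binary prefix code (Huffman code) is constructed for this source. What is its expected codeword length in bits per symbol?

Repeatedly combine the two least-probable nodes; the expected code length is the sum of the merged weights.
merge 3/40 + 3/25 → 39/200
merge 1/8 + 39/200 → 8/25
merge 8/25 + 169/500 → 329/500
merge 171/500 + 329/500 → 1
L = 39/200 + 8/25 + 329/500 + 1 = 2173/1000 = 2.173 bits/symbol.

2.173 bits/symbol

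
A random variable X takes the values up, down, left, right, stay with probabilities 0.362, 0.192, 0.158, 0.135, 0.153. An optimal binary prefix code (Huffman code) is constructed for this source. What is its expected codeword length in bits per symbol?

Repeatedly combine the two least-probable nodes; the expected code length is the sum of the merged weights.
merge 27/200 + 153/1000 → 36/125
merge 79/500 + 24/125 → 7/20
merge 36/125 + 7/20 → 319/500
merge 181/500 + 319/500 → 1
L = 36/125 + 7/20 + 319/500 + 1 = 569/250 = 2.276 bits/symbol.

2.276 bits/symbol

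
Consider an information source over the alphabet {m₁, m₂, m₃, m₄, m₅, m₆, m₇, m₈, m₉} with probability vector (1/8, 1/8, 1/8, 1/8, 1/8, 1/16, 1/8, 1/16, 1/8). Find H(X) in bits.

3.125 bits

Each probability is a power of 1/2, so log₂(1/p) is an integer.
H = Σ p·log₂(1/p) = 1/8·3 + 1/8·3 + 1/8·3 + 1/8·3 + 1/8·3 + 1/16·4 + 1/8·3 + 1/16·4 + 1/8·3 = 3.125 bits.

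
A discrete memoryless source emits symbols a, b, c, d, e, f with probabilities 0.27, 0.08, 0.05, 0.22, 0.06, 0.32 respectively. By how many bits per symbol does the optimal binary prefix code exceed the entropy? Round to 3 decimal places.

0.032 bits

Entropy H = −Σ p log₂ p ≈ 2.2678 bits.
Huffman merges: 1/20+3/50→11/100; 2/25+11/100→19/100; 19/100+11/50→41/100; 27/100+8/25→59/100; 41/100+59/100→1. L = 23/10 ≈ 2.3000.
L − H = 2.3000 − 2.2678 = 0.032 bits.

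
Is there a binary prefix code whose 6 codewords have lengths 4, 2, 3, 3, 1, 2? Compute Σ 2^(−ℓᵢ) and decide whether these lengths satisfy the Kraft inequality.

1.3125; no

With common denominator 2^4 = 16: Σ 2^(−ℓᵢ) = 1/16 + 4/16 + 2/16 + 2/16 + 8/16 + 4/16 = 21/16 = 1.3125.
Kraft's inequality requires Σ ≤ 1; here Σ = 1.3125 > 1, so no such prefix code exists.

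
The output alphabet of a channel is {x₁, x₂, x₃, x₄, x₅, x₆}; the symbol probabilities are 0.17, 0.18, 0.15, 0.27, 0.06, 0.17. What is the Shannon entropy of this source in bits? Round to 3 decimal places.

2.479 bits

H = −Σ pᵢ log₂ pᵢ.
−0.17·log₂(0.17) = 0.4346
−0.18·log₂(0.18) = 0.4453
−0.15·log₂(0.15) = 0.4105
−0.27·log₂(0.27) = 0.5100
−0.06·log₂(0.06) = 0.2435
−0.17·log₂(0.17) = 0.4346
Sum ≈ 2.4786 → 2.479 bits.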